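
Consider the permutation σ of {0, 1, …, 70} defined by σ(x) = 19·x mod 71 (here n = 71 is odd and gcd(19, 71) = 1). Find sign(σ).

Trace 25: π^k(25) = [25, 49, 8, 10, 48, 60, 4] for k=0..6.
π_19 has 3 disjoint cycles with lengths [35, 35, 1] on {0,…,70}.
sign(π) = (−1)^{n − #cycles} = (−1)^{71−3} = (−1)^68 = +1.

+1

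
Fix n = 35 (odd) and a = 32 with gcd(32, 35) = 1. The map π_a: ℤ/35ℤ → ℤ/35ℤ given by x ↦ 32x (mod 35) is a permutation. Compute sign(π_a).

Orbit of 8 under x↦32x: [8, 11, 2, 29, 18, 16, 22]… (length divides ord_35(32)).
The orbit structure of x ↦ 32x mod 35: 6 orbits of sizes [12, 12, 4, 3, 3, 1].
35 − 6 = 29 transpositions; sign(π) = (−1)^29 = -1.
(32|35)_J = -1 (Zolotarev's lemma cross-check).

-1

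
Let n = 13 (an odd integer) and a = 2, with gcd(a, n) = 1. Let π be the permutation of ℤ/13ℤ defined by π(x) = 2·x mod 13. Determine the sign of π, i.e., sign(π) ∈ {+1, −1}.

Start at x=2: 2 → 4 → 8 → 3 → 6 → 12 → 11 → … (one orbit).
Cycle type of π: 12 + 1; total 2 cycles.
Σ(ℓ_i−1) = 13−2 = 11; sign = (−1)^11 = -1.

-1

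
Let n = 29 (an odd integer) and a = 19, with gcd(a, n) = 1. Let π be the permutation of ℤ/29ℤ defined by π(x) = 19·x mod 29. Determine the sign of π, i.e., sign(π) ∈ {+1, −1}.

Trace 1: π^k(1) = [1, 19, 13, 15, 24, 21, 22] for k=0..6.
π_19 has 2 disjoint cycles with lengths [28, 1] on {0,…,28}.
n − c = 29 − 2 = 27; sign = (−1)^27 = -1.
(19|29)_J = -1 (Zolotarev's lemma cross-check).

-1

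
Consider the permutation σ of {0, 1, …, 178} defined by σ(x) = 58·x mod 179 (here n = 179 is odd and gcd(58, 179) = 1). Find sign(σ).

Start at x=4: 4 → 53 → 31 → 8 → 106 → 62 → 16 → … (one orbit).
Cycle type of π: 178 + 1; total 2 cycles.
With 2 cycles on 179 points, sign = (−1)^{179−2} = -1.
Check: (58/179) = -1 by Zolotarev.

-1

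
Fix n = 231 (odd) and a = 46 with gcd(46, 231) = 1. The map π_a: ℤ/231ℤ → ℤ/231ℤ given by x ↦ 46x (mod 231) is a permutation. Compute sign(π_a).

-1

Trace 226: π^k(226) = [226, 1, 46, 37, 85, 214, 142] for k=0..6.
The orbit structure of x ↦ 46x mod 231: 18 orbits of sizes [30, 30, 30, 30, 30, 30, 10, 10, 10, 3, 3, 3, 3, 3, 3, 1, 1, 1].
Σ(ℓ_i−1) = 231−18 = 213; sign = (−1)^213 = -1.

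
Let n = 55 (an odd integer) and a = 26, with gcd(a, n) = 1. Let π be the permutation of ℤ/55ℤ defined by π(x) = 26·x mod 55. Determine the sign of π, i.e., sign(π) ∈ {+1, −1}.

+1

Start at x=31: 31 → 36 → 1 → 26 → 16 → 31 (one orbit).
π_26 has 15 disjoint cycles with lengths [5, 5, 5, 5, 5, 5, 5, 5, 5, 5, 1, 1, 1, 1, 1] on {0,…,54}.
55 − 15 = 40 transpositions; sign(π) = (−1)^40 = +1.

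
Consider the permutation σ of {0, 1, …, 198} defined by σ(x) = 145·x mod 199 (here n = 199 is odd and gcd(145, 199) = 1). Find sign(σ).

Trace 16: π^k(16) = [16, 131, 90, 115, 158, 25, 43] for k=0..6.
π_145 has 3 disjoint cycles with lengths [99, 99, 1] on {0,…,198}.
With 3 cycles on 199 points, sign = (−1)^{199−3} = +1.

+1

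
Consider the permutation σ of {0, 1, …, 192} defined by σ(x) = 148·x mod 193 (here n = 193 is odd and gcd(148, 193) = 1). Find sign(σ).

Orbit of 5 under x↦148x: [5, 161, 89, 48, 156, 121, 152]… (length divides ord_193(148)).
Cycle type of π: 192 + 1; total 2 cycles.
Σ(ℓ_i−1) = 193−2 = 191; sign = (−1)^191 = -1.

-1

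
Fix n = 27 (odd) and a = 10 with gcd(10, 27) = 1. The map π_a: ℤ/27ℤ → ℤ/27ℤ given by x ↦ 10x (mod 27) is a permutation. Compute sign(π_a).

+1

Start at x=10: 10 → 19 → 1 → 10 (one orbit).
Cycle type of π: 3×6 + 1×9; total 15 cycles.
sign(π) = (−1)^{n − #cycles} = (−1)^{27−15} = (−1)^12 = +1.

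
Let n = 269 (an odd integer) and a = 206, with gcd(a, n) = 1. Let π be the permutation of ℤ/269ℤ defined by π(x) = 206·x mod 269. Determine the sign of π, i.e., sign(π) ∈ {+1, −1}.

-1

Start at x=266: 266 → 189 → 198 → 169 → 113 → 144 → 74 → … (one orbit).
π_206 has 2 disjoint cycles with lengths [268, 1] on {0,…,268}.
2 cycles on 269: each ℓ→(−1)^(ℓ−1), product (−1)^267 = -1.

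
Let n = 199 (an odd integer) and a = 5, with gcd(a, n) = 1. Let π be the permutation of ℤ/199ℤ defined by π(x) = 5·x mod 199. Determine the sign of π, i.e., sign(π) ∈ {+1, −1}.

+1

Start at x=111: 111 → 157 → 188 → 144 → 123 → 18 → 90 → … (one orbit).
Cycle lengths of π_5 on ℤ/199ℤ: [33, 33, 33, 33, 33, 33, 1]; 7 cycles in total.
199 − 7 = 192 transpositions; sign(π) = (−1)^192 = +1.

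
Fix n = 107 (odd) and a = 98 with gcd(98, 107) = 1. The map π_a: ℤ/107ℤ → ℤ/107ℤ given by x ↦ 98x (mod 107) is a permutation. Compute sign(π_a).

-1

Orbit of 95 under x↦98x: [95, 1, 98, 81, 20, 34, 15]… (length divides ord_107(98)).
2 cycles of lengths [106, 1].
sign(π) = (−1)^{n − #cycles} = (−1)^{107−2} = (−1)^105 = -1.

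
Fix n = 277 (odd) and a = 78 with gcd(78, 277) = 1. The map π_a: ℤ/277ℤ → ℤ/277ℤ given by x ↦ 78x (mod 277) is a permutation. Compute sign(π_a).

Trace 186: π^k(186) = [186, 104, 79, 68, 41, 151, 144] for k=0..6.
The orbit structure of x ↦ 78x mod 277: 2 orbits of sizes [276, 1].
Σ(ℓ_i−1) = 277−2 = 275; sign = (−1)^275 = -1.

-1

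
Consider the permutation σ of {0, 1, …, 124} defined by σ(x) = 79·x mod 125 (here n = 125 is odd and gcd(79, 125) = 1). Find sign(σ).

+1

Start at x=84: 84 → 11 → 119 → 26 → 54 → 16 → 14 → … (one orbit).
7 cycles of lengths [50, 50, 10, 10, 2, 2, 1].
125 − 7 = 118 transpositions; sign(π) = (−1)^118 = +1.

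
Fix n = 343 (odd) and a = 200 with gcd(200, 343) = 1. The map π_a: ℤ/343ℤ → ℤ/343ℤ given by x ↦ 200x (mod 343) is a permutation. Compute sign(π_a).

+1

Start at x=85: 85 → 193 → 184 → 99 → 249 → 65 → 309 → … (one orbit).
Decompose π into cycles: lengths [147, 147, 21, 21, 3, 3, 1] (7 cycles, including the fixed point 0).
n − c = 343 − 7 = 336; sign = (−1)^336 = +1.
Via Zolotarev, sign(π_{200}) = (200|343) = +1.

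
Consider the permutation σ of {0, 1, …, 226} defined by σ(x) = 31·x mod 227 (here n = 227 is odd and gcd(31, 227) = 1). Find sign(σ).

Orbit of 188 under x↦31x: [188, 153, 203, 164, 90, 66, 3]… (length divides ord_227(31)).
2 cycles of lengths [226, 1].
sign(π) = (−1)^{n − #cycles} = (−1)^{227−2} = (−1)^225 = -1.
Via Zolotarev, sign(π_{31}) = (31|227) = -1.

-1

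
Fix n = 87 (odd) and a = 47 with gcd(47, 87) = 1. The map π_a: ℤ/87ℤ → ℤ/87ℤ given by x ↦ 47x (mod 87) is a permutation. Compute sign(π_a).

+1

Orbit of 26 under x↦47x: [26, 4, 14, 49, 41, 13, 2]… (length divides ord_87(47)).
Decompose π into cycles: lengths [28, 28, 28, 2, 1] (5 cycles, including the fixed point 0).
5 cycles on 87: each ℓ→(−1)^(ℓ−1), product (−1)^82 = +1.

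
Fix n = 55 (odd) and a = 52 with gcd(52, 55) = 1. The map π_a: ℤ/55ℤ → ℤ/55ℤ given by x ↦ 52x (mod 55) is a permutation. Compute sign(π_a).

Orbit of 49 under x↦52x: [49, 18, 1, 52, 9, 28, 26]… (length divides ord_55(52)).
Decompose π into cycles: lengths [20, 20, 10, 4, 1] (5 cycles, including the fixed point 0).
With 5 cycles on 55 points, sign = (−1)^{55−5} = +1.
The Jacobi symbol (52|55) = +1 (Zolotarev) agrees.

+1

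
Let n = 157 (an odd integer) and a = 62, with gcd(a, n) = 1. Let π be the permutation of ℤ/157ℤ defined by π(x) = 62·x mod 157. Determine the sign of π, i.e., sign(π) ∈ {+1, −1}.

-1

Orbit of 14 under x↦62x: [14, 83, 122, 28, 9, 87, 56]… (length divides ord_157(62)).
Cycle lengths of π_62 on ℤ/157ℤ: [156, 1]; 2 cycles in total.
sign(π) = (−1)^{n − #cycles} = (−1)^{157−2} = (−1)^155 = -1.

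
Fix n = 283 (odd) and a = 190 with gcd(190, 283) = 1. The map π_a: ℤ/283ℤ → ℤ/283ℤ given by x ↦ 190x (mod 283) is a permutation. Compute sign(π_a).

-1

Start at x=142: 142 → 95 → 221 → 106 → 47 → 157 → 115 → … (one orbit).
Decompose π into cycles: lengths [282, 1] (2 cycles, including the fixed point 0).
2 cycles on 283: each ℓ→(−1)^(ℓ−1), product (−1)^281 = -1.
The Jacobi symbol (190|283) = -1 (Zolotarev) agrees.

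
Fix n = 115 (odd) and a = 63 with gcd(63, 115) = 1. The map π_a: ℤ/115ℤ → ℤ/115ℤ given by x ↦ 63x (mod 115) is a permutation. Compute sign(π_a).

+1

Start at x=24: 24 → 17 → 36 → 83 → 54 → 67 → 81 → … (one orbit).
5 cycles of lengths [44, 44, 22, 4, 1].
5 cycles on 115: each ℓ→(−1)^(ℓ−1), product (−1)^110 = +1.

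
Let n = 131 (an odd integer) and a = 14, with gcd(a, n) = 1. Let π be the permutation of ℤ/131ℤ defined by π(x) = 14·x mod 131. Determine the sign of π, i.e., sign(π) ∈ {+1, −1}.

Orbit of 120 under x↦14x: [120, 108, 71, 77, 30, 27, 116]… (length divides ord_131(14)).
Cycle lengths of π_14 on ℤ/131ℤ: [130, 1]; 2 cycles in total.
Σ(ℓ_i−1) = 131−2 = 129; sign = (−1)^129 = -1.
The Jacobi symbol (14|131) = -1 (Zolotarev) agrees.

-1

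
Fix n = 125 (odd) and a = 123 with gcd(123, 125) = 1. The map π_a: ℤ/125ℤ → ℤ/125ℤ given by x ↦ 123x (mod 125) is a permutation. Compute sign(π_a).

Orbit of 78 under x↦123x: [78, 94, 62, 1, 123, 4, 117]… (length divides ord_125(123)).
π_123 has 4 disjoint cycles with lengths [100, 20, 4, 1] on {0,…,124}.
n − c = 125 − 4 = 121; sign = (−1)^121 = -1.
Check: (123/125) = -1 by Zolotarev.

-1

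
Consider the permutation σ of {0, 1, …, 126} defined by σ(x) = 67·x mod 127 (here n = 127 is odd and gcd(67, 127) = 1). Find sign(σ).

Start at x=105: 105 → 50 → 48 → 41 → 80 → 26 → 91 → … (one orbit).
Cycle type of π: 126 + 1; total 2 cycles.
With 2 cycles on 127 points, sign = (−1)^{127−2} = -1.
The Jacobi symbol (67|127) = -1 (Zolotarev) agrees.

-1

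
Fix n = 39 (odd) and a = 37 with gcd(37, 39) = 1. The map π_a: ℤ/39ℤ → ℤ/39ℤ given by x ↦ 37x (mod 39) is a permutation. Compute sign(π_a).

Trace 19: π^k(19) = [19, 1, 37, 4, 31, 16, 7] for k=0..6.
π_37 has 6 disjoint cycles with lengths [12, 12, 12, 1, 1, 1] on {0,…,38}.
With 6 cycles on 39 points, sign = (−1)^{39−6} = -1.
Check: (37/39) = -1 by Zolotarev.

-1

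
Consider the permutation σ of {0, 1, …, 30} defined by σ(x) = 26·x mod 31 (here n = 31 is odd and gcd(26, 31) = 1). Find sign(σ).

Orbit of 6 under x↦26x: [6, 1, 26, 25, 30, 5]… (length divides ord_31(26)).
Cycle type of π: 6×5 + 1; total 6 cycles.
Σ(ℓ_i−1) = 31−6 = 25; sign = (−1)^25 = -1.
Via Zolotarev, sign(π_{26}) = (26|31) = -1.

-1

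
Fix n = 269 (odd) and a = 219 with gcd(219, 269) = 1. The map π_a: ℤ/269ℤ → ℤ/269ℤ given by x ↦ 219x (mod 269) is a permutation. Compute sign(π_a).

Start at x=174: 174 → 177 → 27 → 264 → 250 → 143 → 113 → … (one orbit).
Cycle lengths of π_219 on ℤ/269ℤ: [268, 1]; 2 cycles in total.
2 cycles on 269: each ℓ→(−1)^(ℓ−1), product (−1)^267 = -1.

-1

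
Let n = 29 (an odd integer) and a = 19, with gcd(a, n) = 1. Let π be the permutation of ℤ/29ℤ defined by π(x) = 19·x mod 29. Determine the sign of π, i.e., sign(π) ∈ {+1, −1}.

-1

Trace 19: π^k(19) = [19, 13, 15, 24, 21, 22, 12] for k=0..6.
2 cycles of lengths [28, 1].
n − c = 29 − 2 = 27; sign = (−1)^27 = -1.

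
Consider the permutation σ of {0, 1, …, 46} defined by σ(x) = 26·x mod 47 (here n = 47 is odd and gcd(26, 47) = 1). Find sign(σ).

-1

Start at x=46: 46 → 21 → 29 → 2 → 5 → 36 → 43 → … (one orbit).
Decompose π into cycles: lengths [46, 1] (2 cycles, including the fixed point 0).
With 2 cycles on 47 points, sign = (−1)^{47−2} = -1.
The Jacobi symbol (26|47) = -1 (Zolotarev) agrees.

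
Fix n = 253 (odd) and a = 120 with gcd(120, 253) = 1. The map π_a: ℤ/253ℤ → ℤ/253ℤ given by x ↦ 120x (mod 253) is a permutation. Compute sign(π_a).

+1

Trace 177: π^k(177) = [177, 241, 78, 252, 133, 21, 243] for k=0..6.
Cycle lengths of π_120 on ℤ/253ℤ: [22, 22, 22, 22, 22, 22, 22, 22, 22, 22, 22, 2, 2, 2, 2, 2, 1]; 17 cycles in total.
17 cycles on 253: each ℓ→(−1)^(ℓ−1), product (−1)^236 = +1.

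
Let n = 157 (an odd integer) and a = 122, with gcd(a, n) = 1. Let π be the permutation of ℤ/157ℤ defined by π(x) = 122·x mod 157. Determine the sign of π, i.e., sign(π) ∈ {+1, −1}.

+1

Start at x=14: 14 → 138 → 37 → 118 → 109 → 110 → 75 → … (one orbit).
π_122 has 3 disjoint cycles with lengths [78, 78, 1] on {0,…,156}.
Σ(ℓ_i−1) = 157−3 = 154; sign = (−1)^154 = +1.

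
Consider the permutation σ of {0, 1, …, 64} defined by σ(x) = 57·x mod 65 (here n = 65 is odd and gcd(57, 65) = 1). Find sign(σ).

+1

Orbit of 8 under x↦57x: [8, 1, 57, 64]… (length divides ord_65(57)).
17 cycles of lengths [4, 4, 4, 4, 4, 4, 4, 4, 4, 4, 4, 4, 4, 4, 4, 4, 1].
17 cycles on 65: each ℓ→(−1)^(ℓ−1), product (−1)^48 = +1.
Check: (57/65) = +1 by Zolotarev.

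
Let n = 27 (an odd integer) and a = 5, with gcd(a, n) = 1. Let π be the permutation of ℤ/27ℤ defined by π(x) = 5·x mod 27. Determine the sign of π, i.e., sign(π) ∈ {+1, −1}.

Orbit of 7 under x↦5x: [7, 8, 13, 11, 1, 5, 25]… (length divides ord_27(5)).
π_5 has 4 disjoint cycles with lengths [18, 6, 2, 1] on {0,…,26}.
Σ(ℓ_i−1) = 27−4 = 23; sign = (−1)^23 = -1.
Via Zolotarev, sign(π_{5}) = (5|27) = -1.

-1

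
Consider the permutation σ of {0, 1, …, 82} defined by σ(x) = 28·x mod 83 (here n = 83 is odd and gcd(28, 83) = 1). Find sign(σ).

Start at x=11: 11 → 59 → 75 → 25 → 36 → 12 → 4 → … (one orbit).
π_28 has 3 disjoint cycles with lengths [41, 41, 1] on {0,…,82}.
83 − 3 = 80 transpositions; sign(π) = (−1)^80 = +1.
Check: (28/83) = +1 by Zolotarev.

+1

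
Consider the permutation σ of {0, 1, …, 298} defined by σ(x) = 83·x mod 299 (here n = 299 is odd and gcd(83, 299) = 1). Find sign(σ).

Trace 57: π^k(57) = [57, 246, 86, 261, 135, 142, 125] for k=0..6.
The orbit structure of x ↦ 83x mod 299: 11 orbits of sizes [44, 44, 44, 44, 44, 44, 22, 4, 4, 4, 1].
11 cycles on 299: each ℓ→(−1)^(ℓ−1), product (−1)^288 = +1.
(83|299)_J = +1 (Zolotarev's lemma cross-check).

+1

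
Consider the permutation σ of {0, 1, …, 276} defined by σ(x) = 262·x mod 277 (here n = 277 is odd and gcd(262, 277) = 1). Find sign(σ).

-1

Start at x=26: 26 → 164 → 33 → 59 → 223 → 256 → 38 → … (one orbit).
Decompose π into cycles: lengths [92, 92, 92, 1] (4 cycles, including the fixed point 0).
sign(π) = (−1)^{n − #cycles} = (−1)^{277−4} = (−1)^273 = -1.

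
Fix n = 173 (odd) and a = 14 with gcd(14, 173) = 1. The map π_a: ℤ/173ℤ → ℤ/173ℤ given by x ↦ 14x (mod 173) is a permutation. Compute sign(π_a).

+1

Orbit of 169 under x↦14x: [169, 117, 81, 96, 133, 132, 118]… (length divides ord_173(14)).
Cycle lengths of π_14 on ℤ/173ℤ: [43, 43, 43, 43, 1]; 5 cycles in total.
sign(π) = (−1)^{n − #cycles} = (−1)^{173−5} = (−1)^168 = +1.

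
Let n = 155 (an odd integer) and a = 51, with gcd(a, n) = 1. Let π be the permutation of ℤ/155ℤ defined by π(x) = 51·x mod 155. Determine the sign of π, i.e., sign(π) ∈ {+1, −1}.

Orbit of 111 under x↦51x: [111, 81, 101, 36, 131, 16, 41]… (length divides ord_155(51)).
Cycle type of π: 15×10 + 1×5; total 15 cycles.
sign(π) = (−1)^{n − #cycles} = (−1)^{155−15} = (−1)^140 = +1.
Check: (51/155) = +1 by Zolotarev.

+1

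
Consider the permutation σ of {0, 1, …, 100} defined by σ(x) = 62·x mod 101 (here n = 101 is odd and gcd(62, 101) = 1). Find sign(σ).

Orbit of 57 under x↦62x: [57, 100, 39, 95, 32, 65, 91]… (length divides ord_101(62)).
Decompose π into cycles: lengths [20, 20, 20, 20, 20, 1] (6 cycles, including the fixed point 0).
6 cycles on 101: each ℓ→(−1)^(ℓ−1), product (−1)^95 = -1.

-1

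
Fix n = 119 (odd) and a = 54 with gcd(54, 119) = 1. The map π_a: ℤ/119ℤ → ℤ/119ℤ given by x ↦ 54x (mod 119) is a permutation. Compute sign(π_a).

+1

Start at x=5: 5 → 32 → 62 → 16 → 31 → 8 → 75 → … (one orbit).
π_54 has 5 disjoint cycles with lengths [48, 48, 16, 6, 1] on {0,…,118}.
119 − 5 = 114 transpositions; sign(π) = (−1)^114 = +1.
Check: (54/119) = +1 by Zolotarev.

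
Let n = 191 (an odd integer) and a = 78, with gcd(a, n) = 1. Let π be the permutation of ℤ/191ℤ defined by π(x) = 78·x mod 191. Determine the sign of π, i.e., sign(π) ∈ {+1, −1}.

Orbit of 10 under x↦78x: [10, 16, 102, 125, 9, 129, 130]… (length divides ord_191(78)).
3 cycles of lengths [95, 95, 1].
Σ(ℓ_i−1) = 191−3 = 188; sign = (−1)^188 = +1.
Via Zolotarev, sign(π_{78}) = (78|191) = +1.

+1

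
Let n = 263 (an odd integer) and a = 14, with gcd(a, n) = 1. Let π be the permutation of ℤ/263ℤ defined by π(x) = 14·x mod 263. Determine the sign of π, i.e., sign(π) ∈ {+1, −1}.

Start at x=216: 216 → 131 → 256 → 165 → 206 → 254 → 137 → … (one orbit).
Cycle type of π: 262 + 1; total 2 cycles.
sign(π) = (−1)^{n − #cycles} = (−1)^{263−2} = (−1)^261 = -1.
Via Zolotarev, sign(π_{14}) = (14|263) = -1.

-1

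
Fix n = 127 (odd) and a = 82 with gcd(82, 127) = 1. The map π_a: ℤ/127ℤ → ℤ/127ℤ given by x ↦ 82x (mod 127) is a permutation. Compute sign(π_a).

Orbit of 30 under x↦82x: [30, 47, 44, 52, 73, 17, 124]… (length divides ord_127(82)).
The orbit structure of x ↦ 82x mod 127: 3 orbits of sizes [63, 63, 1].
Σ(ℓ_i−1) = 127−3 = 124; sign = (−1)^124 = +1.
Via Zolotarev, sign(π_{82}) = (82|127) = +1.

+1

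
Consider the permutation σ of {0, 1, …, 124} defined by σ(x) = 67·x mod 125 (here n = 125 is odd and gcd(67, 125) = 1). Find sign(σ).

Trace 43: π^k(43) = [43, 6, 27, 59, 78, 101, 17] for k=0..6.
Cycle type of π: 100 + 20 + 4 + 1; total 4 cycles.
125 − 4 = 121 transpositions; sign(π) = (−1)^121 = -1.
The Jacobi symbol (67|125) = -1 (Zolotarev) agrees.

-1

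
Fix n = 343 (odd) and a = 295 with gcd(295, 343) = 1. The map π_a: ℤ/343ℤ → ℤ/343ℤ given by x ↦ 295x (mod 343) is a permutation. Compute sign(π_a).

Start at x=246: 246 → 197 → 148 → 99 → 50 → 1 → 295 → 246 (one orbit).
π_295 has 91 disjoint cycles with lengths [7, 7, 7, 7, 7, 7, 7, 7, 7, 7, 7, 7, 7, 7, 7, 7, 7, 7, 7, 7, 7, 7, 7, 7, 7, 7, 7, 7, 7, 7, 7, 7, 7, 7, 7, 7, 7, 7, 7, 7, 7, 7, 1, 1, 1, 1, 1, 1, 1, 1, 1, 1, 1, 1, 1, 1, 1, 1, 1, 1, 1, 1, 1, 1, 1, 1, 1, 1, 1, 1, 1, 1, 1, 1, 1, 1, 1, 1, 1, 1, 1, 1, 1, 1, 1, 1, 1, 1, 1, 1, 1] on {0,…,342}.
Σ(ℓ_i−1) = 343−91 = 252; sign = (−1)^252 = +1.
Via Zolotarev, sign(π_{295}) = (295|343) = +1.

+1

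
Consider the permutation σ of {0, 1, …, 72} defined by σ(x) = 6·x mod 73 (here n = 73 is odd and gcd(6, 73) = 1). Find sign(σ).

Orbit of 4 under x↦6x: [4, 24, 71, 61, 1, 6, 36]… (length divides ord_73(6)).
Cycle lengths of π_6 on ℤ/73ℤ: [36, 36, 1]; 3 cycles in total.
Σ(ℓ_i−1) = 73−3 = 70; sign = (−1)^70 = +1.
(6|73)_J = +1 (Zolotarev's lemma cross-check).

+1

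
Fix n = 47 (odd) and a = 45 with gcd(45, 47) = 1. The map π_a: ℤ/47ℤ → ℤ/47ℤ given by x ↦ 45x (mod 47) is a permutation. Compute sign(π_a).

Orbit of 6 under x↦45x: [6, 35, 24, 46, 2, 43, 8]… (length divides ord_47(45)).
Cycle type of π: 46 + 1; total 2 cycles.
2 cycles on 47: each ℓ→(−1)^(ℓ−1), product (−1)^45 = -1.
(45|47)_J = -1 (Zolotarev's lemma cross-check).

-1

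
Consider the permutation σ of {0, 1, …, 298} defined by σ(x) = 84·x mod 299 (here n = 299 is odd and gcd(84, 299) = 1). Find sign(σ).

Orbit of 84 under x↦84x: [84, 179, 86, 48, 145, 220, 241]… (length divides ord_299(84)).
π_84 has 5 disjoint cycles with lengths [132, 132, 22, 12, 1] on {0,…,298}.
299 − 5 = 294 transpositions; sign(π) = (−1)^294 = +1.
Check: (84/299) = +1 by Zolotarev.

+1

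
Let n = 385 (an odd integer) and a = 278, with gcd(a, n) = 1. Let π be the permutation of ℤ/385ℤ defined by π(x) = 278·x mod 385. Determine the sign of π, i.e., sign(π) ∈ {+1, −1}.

Orbit of 192 under x↦278x: [192, 246, 243, 179, 97, 16, 213]… (length divides ord_385(278)).
Decompose π into cycles: lengths [60, 60, 60, 60, 30, 30, 20, 20, 12, 12, 6, 5, 5, 4, 1] (15 cycles, including the fixed point 0).
With 15 cycles on 385 points, sign = (−1)^{385−15} = +1.
(278|385)_J = +1 (Zolotarev's lemma cross-check).

+1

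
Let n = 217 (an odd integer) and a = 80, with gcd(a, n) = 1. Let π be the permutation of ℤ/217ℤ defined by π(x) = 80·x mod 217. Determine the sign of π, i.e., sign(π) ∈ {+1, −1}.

Orbit of 131 under x↦80x: [131, 64, 129, 121, 132, 144, 19]… (length divides ord_217(80)).
Decompose π into cycles: lengths [30, 30, 30, 30, 30, 30, 15, 15, 6, 1] (10 cycles, including the fixed point 0).
n − c = 217 − 10 = 207; sign = (−1)^207 = -1.
The Jacobi symbol (80|217) = -1 (Zolotarev) agrees.

-1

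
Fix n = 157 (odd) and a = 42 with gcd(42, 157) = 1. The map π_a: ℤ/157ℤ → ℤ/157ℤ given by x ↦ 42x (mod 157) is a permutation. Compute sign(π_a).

Trace 115: π^k(115) = [115, 120, 16, 44, 121, 58, 81] for k=0..6.
Cycle lengths of π_42 on ℤ/157ℤ: [78, 78, 1]; 3 cycles in total.
sign(π) = (−1)^{n − #cycles} = (−1)^{157−3} = (−1)^154 = +1.
The Jacobi symbol (42|157) = +1 (Zolotarev) agrees.

+1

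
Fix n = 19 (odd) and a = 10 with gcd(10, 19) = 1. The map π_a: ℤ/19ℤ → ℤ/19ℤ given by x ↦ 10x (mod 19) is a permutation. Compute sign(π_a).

-1

Trace 9: π^k(9) = [9, 14, 7, 13, 16, 8, 4] for k=0..6.
π_10 has 2 disjoint cycles with lengths [18, 1] on {0,…,18}.
19 − 2 = 17 transpositions; sign(π) = (−1)^17 = -1.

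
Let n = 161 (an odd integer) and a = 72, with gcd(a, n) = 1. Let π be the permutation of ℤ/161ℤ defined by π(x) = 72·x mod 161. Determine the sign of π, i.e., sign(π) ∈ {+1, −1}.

+1

Orbit of 128 under x↦72x: [128, 39, 71, 121, 18, 8, 93]… (length divides ord_161(72)).
The orbit structure of x ↦ 72x mod 161: 9 orbits of sizes [33, 33, 33, 33, 11, 11, 3, 3, 1].
9 cycles on 161: each ℓ→(−1)^(ℓ−1), product (−1)^152 = +1.
Via Zolotarev, sign(π_{72}) = (72|161) = +1.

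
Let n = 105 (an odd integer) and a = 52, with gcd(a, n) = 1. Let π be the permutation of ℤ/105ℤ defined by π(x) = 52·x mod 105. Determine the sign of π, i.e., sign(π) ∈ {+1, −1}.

Trace 46: π^k(46) = [46, 82, 64, 73, 16, 97, 4] for k=0..6.
π_52 has 15 disjoint cycles with lengths [12, 12, 12, 12, 12, 12, 6, 6, 6, 4, 4, 4, 1, 1, 1] on {0,…,104}.
n − c = 105 − 15 = 90; sign = (−1)^90 = +1.

+1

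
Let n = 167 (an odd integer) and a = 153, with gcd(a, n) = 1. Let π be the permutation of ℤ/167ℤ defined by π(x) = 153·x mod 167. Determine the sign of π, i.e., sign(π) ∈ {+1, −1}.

-1

Trace 72: π^k(72) = [72, 161, 84, 160, 98, 131, 3] for k=0..6.
The orbit structure of x ↦ 153x mod 167: 2 orbits of sizes [166, 1].
2 cycles on 167: each ℓ→(−1)^(ℓ−1), product (−1)^165 = -1.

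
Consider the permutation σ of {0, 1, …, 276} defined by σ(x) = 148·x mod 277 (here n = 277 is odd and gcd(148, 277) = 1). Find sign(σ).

Start at x=193: 193 → 33 → 175 → 139 → 74 → 149 → 169 → … (one orbit).
π_148 has 4 disjoint cycles with lengths [92, 92, 92, 1] on {0,…,276}.
sign(π) = (−1)^{n − #cycles} = (−1)^{277−4} = (−1)^273 = -1.
The Jacobi symbol (148|277) = -1 (Zolotarev) agrees.

-1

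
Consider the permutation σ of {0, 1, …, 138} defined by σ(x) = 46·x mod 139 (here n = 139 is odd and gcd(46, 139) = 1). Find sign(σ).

Orbit of 37 under x↦46x: [37, 34, 35, 81, 112, 9, 136]… (length divides ord_139(46)).
Cycle lengths of π_46 on ℤ/139ℤ: [69, 69, 1]; 3 cycles in total.
Σ(ℓ_i−1) = 139−3 = 136; sign = (−1)^136 = +1.
Check: (46/139) = +1 by Zolotarev.

+1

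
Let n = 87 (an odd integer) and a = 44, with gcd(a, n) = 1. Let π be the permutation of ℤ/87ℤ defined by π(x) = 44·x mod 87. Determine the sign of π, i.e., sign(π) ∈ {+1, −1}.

Orbit of 77 under x↦44x: [77, 82, 41, 64, 32, 16, 8]… (length divides ord_87(44)).
5 cycles of lengths [28, 28, 28, 2, 1].
Σ(ℓ_i−1) = 87−5 = 82; sign = (−1)^82 = +1.
Check: (44/87) = +1 by Zolotarev.

+1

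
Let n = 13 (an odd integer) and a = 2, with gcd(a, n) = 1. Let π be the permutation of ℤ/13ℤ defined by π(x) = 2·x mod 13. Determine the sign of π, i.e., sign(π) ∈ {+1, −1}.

Orbit of 9 under x↦2x: [9, 5, 10, 7, 1, 2, 4]… (length divides ord_13(2)).
2 cycles of lengths [12, 1].
2 cycles on 13: each ℓ→(−1)^(ℓ−1), product (−1)^11 = -1.
The Jacobi symbol (2|13) = -1 (Zolotarev) agrees.

-1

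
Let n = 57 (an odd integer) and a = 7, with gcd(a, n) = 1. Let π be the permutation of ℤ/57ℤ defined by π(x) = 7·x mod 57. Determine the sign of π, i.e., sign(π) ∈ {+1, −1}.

Start at x=7: 7 → 49 → 1 → 7 (one orbit).
Cycle type of π: 3×18 + 1×3; total 21 cycles.
Σ(ℓ_i−1) = 57−21 = 36; sign = (−1)^36 = +1.

+1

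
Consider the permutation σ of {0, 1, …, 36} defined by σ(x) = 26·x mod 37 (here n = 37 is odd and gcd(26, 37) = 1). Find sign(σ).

+1

Orbit of 1 under x↦26x: [1, 26, 10]… (length divides ord_37(26)).
The orbit structure of x ↦ 26x mod 37: 13 orbits of sizes [3, 3, 3, 3, 3, 3, 3, 3, 3, 3, 3, 3, 1].
13 cycles on 37: each ℓ→(−1)^(ℓ−1), product (−1)^24 = +1.
The Jacobi symbol (26|37) = +1 (Zolotarev) agrees.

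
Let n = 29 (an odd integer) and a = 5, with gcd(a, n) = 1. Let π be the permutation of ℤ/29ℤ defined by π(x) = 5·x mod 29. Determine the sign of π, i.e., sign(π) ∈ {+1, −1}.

+1

Orbit of 22 under x↦5x: [22, 23, 28, 24, 4, 20, 13]… (length divides ord_29(5)).
Decompose π into cycles: lengths [14, 14, 1] (3 cycles, including the fixed point 0).
29 − 3 = 26 transpositions; sign(π) = (−1)^26 = +1.
(5|29)_J = +1 (Zolotarev's lemma cross-check).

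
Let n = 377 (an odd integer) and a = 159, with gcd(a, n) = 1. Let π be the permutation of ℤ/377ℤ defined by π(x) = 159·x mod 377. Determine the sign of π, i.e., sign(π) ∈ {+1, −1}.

-1

Start at x=243: 243 → 183 → 68 → 256 → 365 → 354 → 113 → … (one orbit).
Decompose π into cycles: lengths [84, 84, 84, 84, 28, 3, 3, 3, 3, 1] (10 cycles, including the fixed point 0).
With 10 cycles on 377 points, sign = (−1)^{377−10} = -1.
Check: (159/377) = -1 by Zolotarev.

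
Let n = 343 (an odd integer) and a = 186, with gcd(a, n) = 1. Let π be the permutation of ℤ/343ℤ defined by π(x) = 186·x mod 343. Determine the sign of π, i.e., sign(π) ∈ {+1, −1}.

+1

Start at x=317: 317 → 309 → 193 → 226 → 190 → 11 → 331 → … (one orbit).
Decompose π into cycles: lengths [147, 147, 21, 21, 3, 3, 1] (7 cycles, including the fixed point 0).
With 7 cycles on 343 points, sign = (−1)^{343−7} = +1.
The Jacobi symbol (186|343) = +1 (Zolotarev) agrees.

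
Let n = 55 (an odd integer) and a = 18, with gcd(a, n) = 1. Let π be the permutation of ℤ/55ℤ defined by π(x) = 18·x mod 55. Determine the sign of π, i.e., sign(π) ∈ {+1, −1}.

+1

Trace 34: π^k(34) = [34, 7, 16, 13, 14, 32, 26] for k=0..6.
Cycle lengths of π_18 on ℤ/55ℤ: [20, 20, 10, 4, 1]; 5 cycles in total.
55 − 5 = 50 transpositions; sign(π) = (−1)^50 = +1.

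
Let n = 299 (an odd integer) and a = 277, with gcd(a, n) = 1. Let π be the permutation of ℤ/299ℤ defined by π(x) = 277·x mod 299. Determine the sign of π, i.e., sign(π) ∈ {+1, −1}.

+1

Start at x=277: 277 → 185 → 116 → 139 → 231 → 1 → 277 (one orbit).
Cycle lengths of π_277 on ℤ/299ℤ: [6, 6, 6, 6, 6, 6, 6, 6, 6, 6, 6, 6, 6, 6, 6, 6, 6, 6, 6, 6, 6, 6, 6, 6, 6, 6, 6, 6, 6, 6, 6, 6, 6, 6, 6, 6, 6, 6, 6, 6, 6, 6, 6, 6, 6, 6, 1, 1, 1, 1, 1, 1, 1, 1, 1, 1, 1, 1, 1, 1, 1, 1, 1, 1, 1, 1, 1, 1, 1]; 69 cycles in total.
299 − 69 = 230 transpositions; sign(π) = (−1)^230 = +1.
The Jacobi symbol (277|299) = +1 (Zolotarev) agrees.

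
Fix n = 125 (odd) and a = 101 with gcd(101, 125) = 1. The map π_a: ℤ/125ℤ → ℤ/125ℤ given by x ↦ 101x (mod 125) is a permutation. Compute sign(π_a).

+1

Orbit of 26 under x↦101x: [26, 1, 101, 76, 51]… (length divides ord_125(101)).
Cycle lengths of π_101 on ℤ/125ℤ: [5, 5, 5, 5, 5, 5, 5, 5, 5, 5, 5, 5, 5, 5, 5, 5, 5, 5, 5, 5, 1, 1, 1, 1, 1, 1, 1, 1, 1, 1, 1, 1, 1, 1, 1, 1, 1, 1, 1, 1, 1, 1, 1, 1, 1]; 45 cycles in total.
n − c = 125 − 45 = 80; sign = (−1)^80 = +1.
(101|125)_J = +1 (Zolotarev's lemma cross-check).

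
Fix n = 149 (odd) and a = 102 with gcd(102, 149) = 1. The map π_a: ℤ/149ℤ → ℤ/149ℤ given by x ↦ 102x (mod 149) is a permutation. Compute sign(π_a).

+1

Trace 129: π^k(129) = [129, 46, 73, 145, 39, 104, 29] for k=0..6.
π_102 has 5 disjoint cycles with lengths [37, 37, 37, 37, 1] on {0,…,148}.
sign(π) = (−1)^{n − #cycles} = (−1)^{149−5} = (−1)^144 = +1.
The Jacobi symbol (102|149) = +1 (Zolotarev) agrees.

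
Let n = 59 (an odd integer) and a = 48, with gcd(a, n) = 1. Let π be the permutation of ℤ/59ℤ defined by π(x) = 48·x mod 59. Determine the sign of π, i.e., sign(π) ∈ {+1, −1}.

+1

Orbit of 16 under x↦48x: [16, 1, 48, 3, 26, 9, 19]… (length divides ord_59(48)).
Decompose π into cycles: lengths [29, 29, 1] (3 cycles, including the fixed point 0).
Σ(ℓ_i−1) = 59−3 = 56; sign = (−1)^56 = +1.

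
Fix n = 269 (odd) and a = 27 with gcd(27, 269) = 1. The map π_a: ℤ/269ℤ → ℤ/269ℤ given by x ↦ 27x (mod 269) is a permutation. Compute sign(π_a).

-1

Orbit of 244 under x↦27x: [244, 132, 67, 195, 154, 123, 93]… (length divides ord_269(27)).
Decompose π into cycles: lengths [268, 1] (2 cycles, including the fixed point 0).
269 − 2 = 267 transpositions; sign(π) = (−1)^267 = -1.
Via Zolotarev, sign(π_{27}) = (27|269) = -1.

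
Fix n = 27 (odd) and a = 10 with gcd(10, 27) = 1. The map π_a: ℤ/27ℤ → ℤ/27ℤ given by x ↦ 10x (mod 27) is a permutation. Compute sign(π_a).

+1

Orbit of 1 under x↦10x: [1, 10, 19]… (length divides ord_27(10)).
Decompose π into cycles: lengths [3, 3, 3, 3, 3, 3, 1, 1, 1, 1, 1, 1, 1, 1, 1] (15 cycles, including the fixed point 0).
sign(π) = (−1)^{n − #cycles} = (−1)^{27−15} = (−1)^12 = +1.
Zolotarev: (10|27) = +1, matching the cycle-count sign.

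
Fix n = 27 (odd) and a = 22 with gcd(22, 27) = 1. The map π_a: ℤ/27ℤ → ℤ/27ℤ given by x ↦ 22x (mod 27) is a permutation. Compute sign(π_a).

Orbit of 13 under x↦22x: [13, 16, 1, 22, 25, 10, 4]… (length divides ord_27(22)).
Decompose π into cycles: lengths [9, 9, 3, 3, 1, 1, 1] (7 cycles, including the fixed point 0).
With 7 cycles on 27 points, sign = (−1)^{27−7} = +1.

+1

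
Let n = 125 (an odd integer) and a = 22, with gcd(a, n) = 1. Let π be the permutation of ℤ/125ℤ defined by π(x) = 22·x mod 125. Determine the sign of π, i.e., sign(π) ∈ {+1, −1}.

-1

Start at x=46: 46 → 12 → 14 → 58 → 26 → 72 → 84 → … (one orbit).
Cycle lengths of π_22 on ℤ/125ℤ: [100, 20, 4, 1]; 4 cycles in total.
4 cycles on 125: each ℓ→(−1)^(ℓ−1), product (−1)^121 = -1.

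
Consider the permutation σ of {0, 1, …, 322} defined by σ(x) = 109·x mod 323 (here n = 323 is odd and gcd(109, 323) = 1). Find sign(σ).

+1

Start at x=123: 123 → 164 → 111 → 148 → 305 → 299 → 291 → … (one orbit).
Cycle lengths of π_109 on ℤ/323ℤ: [144, 144, 18, 16, 1]; 5 cycles in total.
n − c = 323 − 5 = 318; sign = (−1)^318 = +1.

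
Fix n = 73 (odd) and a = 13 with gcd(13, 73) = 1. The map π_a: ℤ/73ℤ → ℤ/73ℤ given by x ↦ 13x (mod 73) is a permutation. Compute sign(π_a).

Start at x=58: 58 → 24 → 20 → 41 → 22 → 67 → 68 → … (one orbit).
Cycle lengths of π_13 on ℤ/73ℤ: [72, 1]; 2 cycles in total.
2 cycles on 73: each ℓ→(−1)^(ℓ−1), product (−1)^71 = -1.
Check: (13/73) = -1 by Zolotarev.

-1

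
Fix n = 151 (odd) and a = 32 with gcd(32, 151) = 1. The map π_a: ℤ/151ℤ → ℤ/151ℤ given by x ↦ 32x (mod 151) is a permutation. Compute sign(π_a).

+1

Orbit of 118 under x↦32x: [118, 1, 32]… (length divides ord_151(32)).
Cycle type of π: 3×50 + 1; total 51 cycles.
51 cycles on 151: each ℓ→(−1)^(ℓ−1), product (−1)^100 = +1.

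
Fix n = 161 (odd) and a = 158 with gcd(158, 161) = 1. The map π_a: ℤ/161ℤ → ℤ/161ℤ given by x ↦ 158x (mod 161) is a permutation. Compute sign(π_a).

Start at x=71: 71 → 109 → 156 → 15 → 116 → 135 → 78 → … (one orbit).
Cycle lengths of π_158 on ℤ/161ℤ: [66, 66, 22, 3, 3, 1]; 6 cycles in total.
sign(π) = (−1)^{n − #cycles} = (−1)^{161−6} = (−1)^155 = -1.
Via Zolotarev, sign(π_{158}) = (158|161) = -1.

-1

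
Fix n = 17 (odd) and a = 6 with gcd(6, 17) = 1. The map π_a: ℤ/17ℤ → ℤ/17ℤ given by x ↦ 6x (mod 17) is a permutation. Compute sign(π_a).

Start at x=14: 14 → 16 → 11 → 15 → 5 → 13 → 10 → … (one orbit).
Cycle type of π: 16 + 1; total 2 cycles.
With 2 cycles on 17 points, sign = (−1)^{17−2} = -1.
The Jacobi symbol (6|17) = -1 (Zolotarev) agrees.

-1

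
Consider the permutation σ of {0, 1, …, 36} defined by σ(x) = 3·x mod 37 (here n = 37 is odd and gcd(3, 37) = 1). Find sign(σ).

Trace 12: π^k(12) = [12, 36, 34, 28, 10, 30, 16] for k=0..6.
The orbit structure of x ↦ 3x mod 37: 3 orbits of sizes [18, 18, 1].
37 − 3 = 34 transpositions; sign(π) = (−1)^34 = +1.

+1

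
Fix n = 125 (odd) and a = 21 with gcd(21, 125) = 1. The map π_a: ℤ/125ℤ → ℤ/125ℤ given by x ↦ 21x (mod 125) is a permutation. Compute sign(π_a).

Start at x=91: 91 → 36 → 6 → 1 → 21 → 66 → 11 → … (one orbit).
π_21 has 13 disjoint cycles with lengths [25, 25, 25, 25, 5, 5, 5, 5, 1, 1, 1, 1, 1] on {0,…,124}.
Σ(ℓ_i−1) = 125−13 = 112; sign = (−1)^112 = +1.

+1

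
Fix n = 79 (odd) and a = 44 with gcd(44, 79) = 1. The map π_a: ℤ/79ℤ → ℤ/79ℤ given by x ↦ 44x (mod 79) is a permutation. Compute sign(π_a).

+1

Trace 65: π^k(65) = [65, 16, 72, 8, 36, 4, 18] for k=0..6.
The orbit structure of x ↦ 44x mod 79: 3 orbits of sizes [39, 39, 1].
Σ(ℓ_i−1) = 79−3 = 76; sign = (−1)^76 = +1.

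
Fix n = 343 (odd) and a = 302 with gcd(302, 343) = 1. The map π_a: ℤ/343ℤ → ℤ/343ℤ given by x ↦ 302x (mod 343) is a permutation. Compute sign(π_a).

+1

Trace 29: π^k(29) = [29, 183, 43, 295, 253, 260, 316] for k=0..6.
19 cycles of lengths [49, 49, 49, 49, 49, 49, 7, 7, 7, 7, 7, 7, 1, 1, 1, 1, 1, 1, 1].
Σ(ℓ_i−1) = 343−19 = 324; sign = (−1)^324 = +1.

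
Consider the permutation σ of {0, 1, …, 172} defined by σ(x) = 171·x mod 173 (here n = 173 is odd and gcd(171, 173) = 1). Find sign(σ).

-1

Start at x=148: 148 → 50 → 73 → 27 → 119 → 108 → 130 → … (one orbit).
The orbit structure of x ↦ 171x mod 173: 2 orbits of sizes [172, 1].
n − c = 173 − 2 = 171; sign = (−1)^171 = -1.
Via Zolotarev, sign(π_{171}) = (171|173) = -1.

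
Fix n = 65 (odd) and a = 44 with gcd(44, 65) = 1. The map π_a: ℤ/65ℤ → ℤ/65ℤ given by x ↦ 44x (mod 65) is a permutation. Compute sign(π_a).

Trace 34: π^k(34) = [34, 1, 44, 51] for k=0..3.
Cycle lengths of π_44 on ℤ/65ℤ: [4, 4, 4, 4, 4, 4, 4, 4, 4, 4, 4, 4, 4, 4, 4, 2, 2, 1]; 18 cycles in total.
With 18 cycles on 65 points, sign = (−1)^{65−18} = -1.
The Jacobi symbol (44|65) = -1 (Zolotarev) agrees.

-1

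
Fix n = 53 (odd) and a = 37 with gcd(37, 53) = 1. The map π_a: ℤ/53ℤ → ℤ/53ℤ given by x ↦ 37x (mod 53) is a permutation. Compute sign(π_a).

Trace 40: π^k(40) = [40, 49, 11, 36, 7, 47, 43] for k=0..6.
3 cycles of lengths [26, 26, 1].
sign(π) = (−1)^{n − #cycles} = (−1)^{53−3} = (−1)^50 = +1.

+1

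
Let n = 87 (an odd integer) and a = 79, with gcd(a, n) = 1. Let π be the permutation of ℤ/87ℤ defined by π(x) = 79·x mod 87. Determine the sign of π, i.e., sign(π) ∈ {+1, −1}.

Trace 7: π^k(7) = [7, 31, 13, 70, 49, 43, 4] for k=0..6.
Decompose π into cycles: lengths [28, 28, 28, 1, 1, 1] (6 cycles, including the fixed point 0).
Σ(ℓ_i−1) = 87−6 = 81; sign = (−1)^81 = -1.

-1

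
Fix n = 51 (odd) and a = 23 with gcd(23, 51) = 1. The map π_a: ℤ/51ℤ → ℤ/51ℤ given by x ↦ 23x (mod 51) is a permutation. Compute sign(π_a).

+1

Trace 44: π^k(44) = [44, 43, 20, 1, 23, 19, 29] for k=0..6.
Cycle lengths of π_23 on ℤ/51ℤ: [16, 16, 16, 2, 1]; 5 cycles in total.
51 − 5 = 46 transpositions; sign(π) = (−1)^46 = +1.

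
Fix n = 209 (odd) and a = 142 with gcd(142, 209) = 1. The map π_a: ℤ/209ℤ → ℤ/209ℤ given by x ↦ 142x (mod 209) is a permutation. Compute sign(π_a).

-1

Start at x=54: 54 → 144 → 175 → 188 → 153 → 199 → 43 → … (one orbit).
The orbit structure of x ↦ 142x mod 209: 18 orbits of sizes [18, 18, 18, 18, 18, 18, 18, 18, 18, 18, 9, 9, 2, 2, 2, 2, 2, 1].
18 cycles on 209: each ℓ→(−1)^(ℓ−1), product (−1)^191 = -1.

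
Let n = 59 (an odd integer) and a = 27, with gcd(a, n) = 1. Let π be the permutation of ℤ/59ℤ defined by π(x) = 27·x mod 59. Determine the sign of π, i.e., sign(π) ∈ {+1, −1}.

Trace 48: π^k(48) = [48, 57, 5, 17, 46, 3, 22] for k=0..6.
Decompose π into cycles: lengths [29, 29, 1] (3 cycles, including the fixed point 0).
59 − 3 = 56 transpositions; sign(π) = (−1)^56 = +1.
Via Zolotarev, sign(π_{27}) = (27|59) = +1.

+1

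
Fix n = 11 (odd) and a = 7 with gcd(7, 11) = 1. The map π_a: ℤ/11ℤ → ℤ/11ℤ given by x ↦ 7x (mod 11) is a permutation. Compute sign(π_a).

Start at x=5: 5 → 2 → 3 → 10 → 4 → 6 → 9 → … (one orbit).
Cycle lengths of π_7 on ℤ/11ℤ: [10, 1]; 2 cycles in total.
2 cycles on 11: each ℓ→(−1)^(ℓ−1), product (−1)^9 = -1.

-1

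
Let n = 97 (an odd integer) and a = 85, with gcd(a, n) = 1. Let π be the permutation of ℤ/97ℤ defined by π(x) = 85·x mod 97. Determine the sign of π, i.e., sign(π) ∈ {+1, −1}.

+1

Orbit of 79 under x↦85x: [79, 22, 27, 64, 8, 1, 85]… (length divides ord_97(85)).
The orbit structure of x ↦ 85x mod 97: 7 orbits of sizes [16, 16, 16, 16, 16, 16, 1].
7 cycles on 97: each ℓ→(−1)^(ℓ−1), product (−1)^90 = +1.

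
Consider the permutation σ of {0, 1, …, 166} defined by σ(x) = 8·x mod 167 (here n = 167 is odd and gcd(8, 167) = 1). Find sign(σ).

Trace 6: π^k(6) = [6, 48, 50, 66, 27, 49, 58] for k=0..6.
Decompose π into cycles: lengths [83, 83, 1] (3 cycles, including the fixed point 0).
With 3 cycles on 167 points, sign = (−1)^{167−3} = +1.
Check: (8/167) = +1 by Zolotarev.

+1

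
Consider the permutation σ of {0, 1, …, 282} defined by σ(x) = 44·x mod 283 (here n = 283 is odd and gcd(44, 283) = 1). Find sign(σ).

Start at x=1: 1 → 44 → 238 → 1 (one orbit).
Cycle type of π: 3×94 + 1; total 95 cycles.
With 95 cycles on 283 points, sign = (−1)^{283−95} = +1.
(44|283)_J = +1 (Zolotarev's lemma cross-check).

+1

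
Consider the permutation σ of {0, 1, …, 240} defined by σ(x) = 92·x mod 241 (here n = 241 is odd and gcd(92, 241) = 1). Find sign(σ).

Trace 138: π^k(138) = [138, 164, 146, 177, 137, 72, 117] for k=0..6.
The orbit structure of x ↦ 92x mod 241: 2 orbits of sizes [240, 1].
Σ(ℓ_i−1) = 241−2 = 239; sign = (−1)^239 = -1.
Check: (92/241) = -1 by Zolotarev.

-1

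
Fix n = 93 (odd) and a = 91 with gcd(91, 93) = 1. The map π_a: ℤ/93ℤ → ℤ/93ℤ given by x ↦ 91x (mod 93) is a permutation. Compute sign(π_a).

-1

Start at x=64: 64 → 58 → 70 → 46 → 1 → 91 → 4 → … (one orbit).
π_91 has 12 disjoint cycles with lengths [10, 10, 10, 10, 10, 10, 10, 10, 10, 1, 1, 1] on {0,…,92}.
Σ(ℓ_i−1) = 93−12 = 81; sign = (−1)^81 = -1.
Zolotarev: (91|93) = -1, matching the cycle-count sign.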